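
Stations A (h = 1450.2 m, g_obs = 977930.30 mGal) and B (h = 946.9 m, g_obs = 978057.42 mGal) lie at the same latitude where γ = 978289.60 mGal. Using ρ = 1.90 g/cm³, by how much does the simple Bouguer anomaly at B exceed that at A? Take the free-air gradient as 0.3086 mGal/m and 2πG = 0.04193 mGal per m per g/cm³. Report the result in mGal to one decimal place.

11.9

Δg_SB(A) = 977930.30 − 978289.60 + 0.3086×1450.2 − 0.04193×1.90×1450.2 = -27.30 mGal
Δg_SB(B) = 978057.42 − 978289.60 + 0.3086×946.9 − 0.04193×1.90×946.9 = -15.40 mGal
Difference = -15.40 − (-27.30) = 11.90 mGal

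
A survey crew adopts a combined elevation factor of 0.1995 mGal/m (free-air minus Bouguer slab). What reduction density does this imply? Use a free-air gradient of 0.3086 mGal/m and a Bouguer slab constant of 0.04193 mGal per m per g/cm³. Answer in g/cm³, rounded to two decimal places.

0.1995 = 0.3086 − 0.04193 × ρ
ρ = (0.3086 − 0.1995) / 0.04193 = 2.60 g/cm³

2.60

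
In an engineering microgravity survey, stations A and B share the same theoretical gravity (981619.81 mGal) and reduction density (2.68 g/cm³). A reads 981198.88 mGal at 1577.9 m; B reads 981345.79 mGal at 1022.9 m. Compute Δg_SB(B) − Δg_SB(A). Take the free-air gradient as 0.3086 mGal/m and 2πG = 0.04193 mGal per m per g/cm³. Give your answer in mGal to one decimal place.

38.0

Δg_SB(A) = 981198.88 − 981619.81 + 0.3086×1577.9 − 0.04193×2.68×1577.9 = -111.30 mGal
Δg_SB(B) = 981345.79 − 981619.81 + 0.3086×1022.9 − 0.04193×2.68×1022.9 = -73.30 mGal
Difference = -73.30 − (-111.30) = 38.00 mGal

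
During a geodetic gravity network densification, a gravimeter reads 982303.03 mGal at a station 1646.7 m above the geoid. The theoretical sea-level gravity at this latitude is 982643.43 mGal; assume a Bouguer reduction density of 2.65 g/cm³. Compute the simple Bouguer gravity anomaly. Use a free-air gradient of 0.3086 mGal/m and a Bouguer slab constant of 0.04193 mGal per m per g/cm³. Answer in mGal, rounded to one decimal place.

Free-air correction = 0.3086 × 1646.7 = 508.17 mGal
Free-air anomaly = 982303.03 − 982643.43 + (508.17) = 167.77 mGal
Bouguer slab correction = 0.04193 × 2.65 × 1646.7 = 182.97 mGal
Simple Bouguer anomaly = 167.77 − (182.97) = -15.20 mGal

-15.2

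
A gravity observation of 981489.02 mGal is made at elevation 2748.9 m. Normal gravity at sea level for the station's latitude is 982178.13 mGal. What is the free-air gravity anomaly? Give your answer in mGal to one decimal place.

159.2

Free-air correction = 0.3086 × 2748.9 = 848.31 mGal
Free-air anomaly = 981489.02 − 982178.13 + (848.31) = 159.20 mGal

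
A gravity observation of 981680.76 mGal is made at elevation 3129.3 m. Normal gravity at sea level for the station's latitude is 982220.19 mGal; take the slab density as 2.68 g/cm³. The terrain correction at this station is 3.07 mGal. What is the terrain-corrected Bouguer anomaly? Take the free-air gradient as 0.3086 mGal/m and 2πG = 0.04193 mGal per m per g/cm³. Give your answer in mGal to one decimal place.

77.7

Free-air correction = 0.3086 × 3129.3 = 965.70 mGal
Free-air anomaly = 981680.76 − 982220.19 + (965.70) = 426.27 mGal
Bouguer slab correction = 0.04193 × 2.68 × 3129.3 = 351.65 mGal
Simple Bouguer anomaly = 426.27 − (351.65) = 74.62 mGal
Complete Bouguer anomaly = 74.62 + 3.07 = 77.69 mGal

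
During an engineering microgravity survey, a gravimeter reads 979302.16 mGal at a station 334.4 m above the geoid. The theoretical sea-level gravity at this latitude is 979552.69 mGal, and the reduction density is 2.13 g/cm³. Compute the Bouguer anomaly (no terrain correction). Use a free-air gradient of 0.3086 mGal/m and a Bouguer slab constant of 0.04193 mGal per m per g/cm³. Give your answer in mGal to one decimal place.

-177.2

Free-air correction = 0.3086 × 334.4 = 103.20 mGal
Free-air anomaly = 979302.16 − 979552.69 + (103.20) = -147.33 mGal
Bouguer slab correction = 0.04193 × 2.13 × 334.4 = 29.87 mGal
Simple Bouguer anomaly = -147.33 − (29.87) = -177.20 mGal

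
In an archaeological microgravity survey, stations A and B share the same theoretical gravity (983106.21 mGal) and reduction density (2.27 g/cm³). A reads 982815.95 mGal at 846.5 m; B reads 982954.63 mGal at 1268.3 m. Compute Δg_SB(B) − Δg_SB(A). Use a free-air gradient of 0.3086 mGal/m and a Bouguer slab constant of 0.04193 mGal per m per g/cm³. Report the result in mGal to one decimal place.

Δg_SB(A) = 982815.95 − 983106.21 + 0.3086×846.5 − 0.04193×2.27×846.5 = -109.60 mGal
Δg_SB(B) = 982954.63 − 983106.21 + 0.3086×1268.3 − 0.04193×2.27×1268.3 = 119.10 mGal
Difference = 119.10 − (-109.60) = 228.70 mGal

228.7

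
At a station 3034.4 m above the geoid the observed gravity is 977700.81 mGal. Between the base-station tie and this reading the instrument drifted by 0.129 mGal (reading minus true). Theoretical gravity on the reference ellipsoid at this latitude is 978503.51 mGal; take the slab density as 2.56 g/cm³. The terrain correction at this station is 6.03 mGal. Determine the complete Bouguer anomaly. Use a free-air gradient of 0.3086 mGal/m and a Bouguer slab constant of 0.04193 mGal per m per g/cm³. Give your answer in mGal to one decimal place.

-186.1

Drift-corrected reading = 977700.81 − (0.129) = 977700.681 mGal
Free-air correction = 0.3086 × 3034.4 = 936.42 mGal
Free-air anomaly = 977700.681 − 978503.51 + (936.42) = 133.591 mGal
Bouguer slab correction = 0.04193 × 2.56 × 3034.4 = 325.71 mGal
Simple Bouguer anomaly = 133.591 − (325.71) = -192.119 mGal
Complete Bouguer anomaly = -192.119 + 6.03 = -186.089 mGal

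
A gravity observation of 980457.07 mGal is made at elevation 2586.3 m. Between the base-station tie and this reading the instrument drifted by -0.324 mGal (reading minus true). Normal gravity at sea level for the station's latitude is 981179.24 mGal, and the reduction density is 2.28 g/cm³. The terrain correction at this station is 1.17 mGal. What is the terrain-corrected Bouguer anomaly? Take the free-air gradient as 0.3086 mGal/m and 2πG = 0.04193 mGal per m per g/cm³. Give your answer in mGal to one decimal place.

Drift-corrected reading = 980457.07 − (-0.324) = 980457.394 mGal
Free-air correction = 0.3086 × 2586.3 = 798.13 mGal
Free-air anomaly = 980457.394 − 981179.24 + (798.13) = 76.284 mGal
Bouguer slab correction = 0.04193 × 2.28 × 2586.3 = 247.25 mGal
Simple Bouguer anomaly = 76.284 − (247.25) = -170.966 mGal
Complete Bouguer anomaly = -170.966 + 1.17 = -169.796 mGal

-169.8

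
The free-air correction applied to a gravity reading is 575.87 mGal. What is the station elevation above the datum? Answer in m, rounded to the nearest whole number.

1866

h = 575.87 / 0.3086 = 1866.07 m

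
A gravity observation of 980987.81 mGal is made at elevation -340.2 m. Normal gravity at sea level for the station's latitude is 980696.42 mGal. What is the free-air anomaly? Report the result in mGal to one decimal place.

Free-air correction = 0.3086 × -340.2 = -104.99 mGal
Free-air anomaly = 980987.81 − 980696.42 + (-104.99) = 186.40 mGal

186.4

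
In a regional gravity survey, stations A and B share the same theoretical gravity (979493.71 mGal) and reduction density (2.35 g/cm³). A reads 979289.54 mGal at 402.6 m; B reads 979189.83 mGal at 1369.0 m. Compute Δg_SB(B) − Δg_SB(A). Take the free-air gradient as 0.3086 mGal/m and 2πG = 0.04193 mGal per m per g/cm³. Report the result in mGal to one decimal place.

103.3

Δg_SB(A) = 979289.54 − 979493.71 + 0.3086×402.6 − 0.04193×2.35×402.6 = -119.60 mGal
Δg_SB(B) = 979189.83 − 979493.71 + 0.3086×1369.0 − 0.04193×2.35×1369.0 = -16.30 mGal
Difference = -16.30 − (-119.60) = 103.30 mGal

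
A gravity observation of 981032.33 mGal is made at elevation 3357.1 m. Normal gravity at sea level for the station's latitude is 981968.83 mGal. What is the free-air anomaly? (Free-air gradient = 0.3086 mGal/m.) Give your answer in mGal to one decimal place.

Free-air correction = 0.3086 × 3357.1 = 1036.00 mGal
Free-air anomaly = 981032.33 − 981968.83 + (1036.00) = 99.50 mGal

99.5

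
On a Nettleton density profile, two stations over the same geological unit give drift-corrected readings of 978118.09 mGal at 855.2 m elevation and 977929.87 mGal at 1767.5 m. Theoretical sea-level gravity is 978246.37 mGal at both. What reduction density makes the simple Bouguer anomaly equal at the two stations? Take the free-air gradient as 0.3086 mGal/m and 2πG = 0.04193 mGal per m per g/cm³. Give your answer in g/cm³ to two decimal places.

Δg_obs = 977929.87 − 978118.09 = -188.22 mGal over Δh = 1767.5 − 855.2 = 912.3 m
Equal Bouguer anomalies ⇒ Δg_obs + (0.3086 − 0.04193ρ)·Δh = 0
0.3086 − 0.04193ρ = −Δg_obs/Δh = 0.20631
ρ = (0.3086 − 0.20631) / 0.04193 = 2.44 g/cm³

2.44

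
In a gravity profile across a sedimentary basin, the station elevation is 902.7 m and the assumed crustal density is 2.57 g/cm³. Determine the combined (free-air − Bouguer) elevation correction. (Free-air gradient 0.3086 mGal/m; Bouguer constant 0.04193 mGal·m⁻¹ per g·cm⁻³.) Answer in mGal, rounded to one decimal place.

Combined gradient = 0.3086 − 0.04193 × 2.57 = 0.2008399 mGal/m
Combined elevation correction = 0.2008399 × 902.7 = 181.3 mGal

181.3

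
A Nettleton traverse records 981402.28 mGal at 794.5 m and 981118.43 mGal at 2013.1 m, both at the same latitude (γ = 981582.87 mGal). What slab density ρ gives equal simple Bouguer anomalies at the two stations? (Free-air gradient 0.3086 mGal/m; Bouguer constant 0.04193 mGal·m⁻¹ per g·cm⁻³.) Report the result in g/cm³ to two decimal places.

Δg_obs = 981118.43 − 981402.28 = -283.85 mGal over Δh = 2013.1 − 794.5 = 1218.6 m
Equal Bouguer anomalies ⇒ Δg_obs + (0.3086 − 0.04193ρ)·Δh = 0
0.3086 − 0.04193ρ = −Δg_obs/Δh = 0.23293
ρ = (0.3086 − 0.23293) / 0.04193 = 1.80 g/cm³

1.80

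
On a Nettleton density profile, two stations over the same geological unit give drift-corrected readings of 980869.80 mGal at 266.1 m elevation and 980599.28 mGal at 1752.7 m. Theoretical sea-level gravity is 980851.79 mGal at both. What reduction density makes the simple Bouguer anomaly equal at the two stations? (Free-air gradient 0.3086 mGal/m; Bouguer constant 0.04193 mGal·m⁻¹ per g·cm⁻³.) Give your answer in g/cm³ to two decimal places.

3.02

Δg_obs = 980599.28 − 980869.80 = -270.52 mGal over Δh = 1752.7 − 266.1 = 1486.6 m
Equal Bouguer anomalies ⇒ Δg_obs + (0.3086 − 0.04193ρ)·Δh = 0
0.3086 − 0.04193ρ = −Δg_obs/Δh = 0.18197
ρ = (0.3086 − 0.18197) / 0.04193 = 3.02 g/cm³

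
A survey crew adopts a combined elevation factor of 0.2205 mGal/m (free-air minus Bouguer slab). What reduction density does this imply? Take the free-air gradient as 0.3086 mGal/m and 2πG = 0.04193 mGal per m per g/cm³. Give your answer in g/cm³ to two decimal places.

2.10

0.2205 = 0.3086 − 0.04193 × ρ
ρ = (0.3086 − 0.2205) / 0.04193 = 2.10 g/cm³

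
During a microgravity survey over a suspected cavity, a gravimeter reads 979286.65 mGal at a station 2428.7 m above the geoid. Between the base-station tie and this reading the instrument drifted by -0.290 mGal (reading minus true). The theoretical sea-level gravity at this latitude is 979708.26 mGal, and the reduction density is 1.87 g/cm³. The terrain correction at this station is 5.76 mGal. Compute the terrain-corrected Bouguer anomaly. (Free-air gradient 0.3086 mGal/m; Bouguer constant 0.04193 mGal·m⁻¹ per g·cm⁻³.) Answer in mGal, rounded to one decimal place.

143.5

Drift-corrected reading = 979286.65 − (-0.290) = 979286.940 mGal
Free-air correction = 0.3086 × 2428.7 = 749.50 mGal
Free-air anomaly = 979286.940 − 979708.26 + (749.50) = 328.180 mGal
Bouguer slab correction = 0.04193 × 1.87 × 2428.7 = 190.43 mGal
Simple Bouguer anomaly = 328.180 − (190.43) = 137.750 mGal
Complete Bouguer anomaly = 137.750 + 5.76 = 143.510 mGal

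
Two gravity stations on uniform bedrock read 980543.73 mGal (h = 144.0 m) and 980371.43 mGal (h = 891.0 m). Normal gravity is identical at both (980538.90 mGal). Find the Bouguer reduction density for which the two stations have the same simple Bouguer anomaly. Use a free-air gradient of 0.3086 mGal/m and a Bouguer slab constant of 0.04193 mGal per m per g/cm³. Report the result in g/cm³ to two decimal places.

Δg_obs = 980371.43 − 980543.73 = -172.30 mGal over Δh = 891.0 − 144.0 = 747.0 m
Equal Bouguer anomalies ⇒ Δg_obs + (0.3086 − 0.04193ρ)·Δh = 0
0.3086 − 0.04193ρ = −Δg_obs/Δh = 0.23066
ρ = (0.3086 − 0.23066) / 0.04193 = 1.86 g/cm³

1.86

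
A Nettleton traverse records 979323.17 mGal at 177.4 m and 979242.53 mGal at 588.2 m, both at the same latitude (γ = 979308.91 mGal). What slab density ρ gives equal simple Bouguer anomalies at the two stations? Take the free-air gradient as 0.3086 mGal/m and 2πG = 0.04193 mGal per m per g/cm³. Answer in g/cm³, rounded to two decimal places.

Δg_obs = 979242.53 − 979323.17 = -80.64 mGal over Δh = 588.2 − 177.4 = 410.8 m
Equal Bouguer anomalies ⇒ Δg_obs + (0.3086 − 0.04193ρ)·Δh = 0
0.3086 − 0.04193ρ = −Δg_obs/Δh = 0.19630
ρ = (0.3086 − 0.19630) / 0.04193 = 2.68 g/cm³

2.68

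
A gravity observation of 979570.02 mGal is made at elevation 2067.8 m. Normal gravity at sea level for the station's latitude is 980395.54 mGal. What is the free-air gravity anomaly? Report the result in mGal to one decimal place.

-187.4

Free-air correction = 0.3086 × 2067.8 = 638.12 mGal
Free-air anomaly = 979570.02 − 980395.54 + (638.12) = -187.40 mGal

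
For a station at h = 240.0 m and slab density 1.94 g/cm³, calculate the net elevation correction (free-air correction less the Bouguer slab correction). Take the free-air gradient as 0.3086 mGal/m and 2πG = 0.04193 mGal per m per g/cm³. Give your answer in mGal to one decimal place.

54.5

Combined gradient = 0.3086 − 0.04193 × 1.94 = 0.2272558 mGal/m
Combined elevation correction = 0.2272558 × 240.0 = 54.5 mGal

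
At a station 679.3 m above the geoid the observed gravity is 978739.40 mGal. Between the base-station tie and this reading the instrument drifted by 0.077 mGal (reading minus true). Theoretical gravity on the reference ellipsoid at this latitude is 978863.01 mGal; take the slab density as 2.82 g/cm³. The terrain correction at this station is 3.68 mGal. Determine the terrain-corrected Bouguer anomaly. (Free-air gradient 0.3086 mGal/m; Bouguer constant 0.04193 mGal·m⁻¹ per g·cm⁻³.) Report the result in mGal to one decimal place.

Drift-corrected reading = 978739.40 − (0.077) = 978739.323 mGal
Free-air correction = 0.3086 × 679.3 = 209.63 mGal
Free-air anomaly = 978739.323 − 978863.01 + (209.63) = 85.943 mGal
Bouguer slab correction = 0.04193 × 2.82 × 679.3 = 80.32 mGal
Simple Bouguer anomaly = 85.943 − (80.32) = 5.623 mGal
Complete Bouguer anomaly = 5.623 + 3.68 = 9.303 mGal

9.3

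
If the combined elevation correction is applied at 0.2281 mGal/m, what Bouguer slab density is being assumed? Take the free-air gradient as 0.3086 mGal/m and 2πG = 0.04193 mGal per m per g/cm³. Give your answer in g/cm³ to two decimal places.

1.92

0.2281 = 0.3086 − 0.04193 × ρ
ρ = (0.3086 − 0.2281) / 0.04193 = 1.92 g/cm³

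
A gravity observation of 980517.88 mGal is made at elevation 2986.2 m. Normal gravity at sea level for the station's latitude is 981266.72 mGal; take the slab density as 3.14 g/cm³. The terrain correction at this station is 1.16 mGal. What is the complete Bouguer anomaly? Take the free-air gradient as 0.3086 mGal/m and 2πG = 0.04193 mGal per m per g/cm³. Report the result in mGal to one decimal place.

Free-air correction = 0.3086 × 2986.2 = 921.54 mGal
Free-air anomaly = 980517.88 − 981266.72 + (921.54) = 172.70 mGal
Bouguer slab correction = 0.04193 × 3.14 × 2986.2 = 393.16 mGal
Simple Bouguer anomaly = 172.70 − (393.16) = -220.46 mGal
Complete Bouguer anomaly = -220.46 + 1.16 = -219.30 mGal

-219.3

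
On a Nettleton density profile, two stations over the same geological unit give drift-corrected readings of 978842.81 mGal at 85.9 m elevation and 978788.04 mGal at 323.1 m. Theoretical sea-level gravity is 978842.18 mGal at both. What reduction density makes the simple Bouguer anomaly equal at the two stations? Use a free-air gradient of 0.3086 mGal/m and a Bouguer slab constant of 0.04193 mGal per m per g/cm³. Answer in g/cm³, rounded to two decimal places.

1.85

Δg_obs = 978788.04 − 978842.81 = -54.77 mGal over Δh = 323.1 − 85.9 = 237.2 m
Equal Bouguer anomalies ⇒ Δg_obs + (0.3086 − 0.04193ρ)·Δh = 0
0.3086 − 0.04193ρ = −Δg_obs/Δh = 0.23090
ρ = (0.3086 − 0.23090) / 0.04193 = 1.85 g/cm³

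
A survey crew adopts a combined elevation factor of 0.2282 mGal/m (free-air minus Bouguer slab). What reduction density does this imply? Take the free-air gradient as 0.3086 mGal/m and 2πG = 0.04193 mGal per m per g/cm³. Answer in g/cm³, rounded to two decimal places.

1.92

0.2282 = 0.3086 − 0.04193 × ρ
ρ = (0.3086 − 0.2282) / 0.04193 = 1.92 g/cm³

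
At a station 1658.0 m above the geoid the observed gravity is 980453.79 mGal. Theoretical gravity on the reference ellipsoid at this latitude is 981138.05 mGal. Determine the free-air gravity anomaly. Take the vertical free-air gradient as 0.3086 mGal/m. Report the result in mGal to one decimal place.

Free-air correction = 0.3086 × 1658.0 = 511.66 mGal
Free-air anomaly = 980453.79 − 981138.05 + (511.66) = -172.60 mGal

-172.6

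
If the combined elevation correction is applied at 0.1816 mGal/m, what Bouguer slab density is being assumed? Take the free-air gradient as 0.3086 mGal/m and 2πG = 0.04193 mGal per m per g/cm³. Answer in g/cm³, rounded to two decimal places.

3.03

0.1816 = 0.3086 − 0.04193 × ρ
ρ = (0.3086 − 0.1816) / 0.04193 = 3.03 g/cm³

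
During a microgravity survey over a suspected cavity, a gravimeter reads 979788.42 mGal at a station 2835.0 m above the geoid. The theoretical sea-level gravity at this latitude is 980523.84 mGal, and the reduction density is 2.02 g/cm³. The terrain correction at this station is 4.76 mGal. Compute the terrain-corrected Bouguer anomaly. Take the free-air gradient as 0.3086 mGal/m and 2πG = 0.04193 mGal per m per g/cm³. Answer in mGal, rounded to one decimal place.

Free-air correction = 0.3086 × 2835.0 = 874.88 mGal
Free-air anomaly = 979788.42 − 980523.84 + (874.88) = 139.46 mGal
Bouguer slab correction = 0.04193 × 2.02 × 2835.0 = 240.12 mGal
Simple Bouguer anomaly = 139.46 − (240.12) = -100.66 mGal
Complete Bouguer anomaly = -100.66 + 4.76 = -95.90 mGal

-95.9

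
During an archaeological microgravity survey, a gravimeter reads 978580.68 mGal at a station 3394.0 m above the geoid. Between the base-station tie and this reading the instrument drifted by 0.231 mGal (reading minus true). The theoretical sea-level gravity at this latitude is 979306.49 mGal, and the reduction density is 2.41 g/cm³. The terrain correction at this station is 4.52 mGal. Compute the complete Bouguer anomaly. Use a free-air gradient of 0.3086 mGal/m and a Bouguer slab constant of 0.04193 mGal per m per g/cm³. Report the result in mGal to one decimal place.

Drift-corrected reading = 978580.68 − (0.231) = 978580.449 mGal
Free-air correction = 0.3086 × 3394.0 = 1047.39 mGal
Free-air anomaly = 978580.449 − 979306.49 + (1047.39) = 321.349 mGal
Bouguer slab correction = 0.04193 × 2.41 × 3394.0 = 342.97 mGal
Simple Bouguer anomaly = 321.349 − (342.97) = -21.621 mGal
Complete Bouguer anomaly = -21.621 + 4.52 = -17.101 mGal

-17.1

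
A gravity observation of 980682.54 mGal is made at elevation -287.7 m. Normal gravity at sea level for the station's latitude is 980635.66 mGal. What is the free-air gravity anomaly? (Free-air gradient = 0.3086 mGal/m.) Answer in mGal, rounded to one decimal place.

Free-air correction = 0.3086 × -287.7 = -88.78 mGal
Free-air anomaly = 980682.54 − 980635.66 + (-88.78) = -41.90 mGal

-41.9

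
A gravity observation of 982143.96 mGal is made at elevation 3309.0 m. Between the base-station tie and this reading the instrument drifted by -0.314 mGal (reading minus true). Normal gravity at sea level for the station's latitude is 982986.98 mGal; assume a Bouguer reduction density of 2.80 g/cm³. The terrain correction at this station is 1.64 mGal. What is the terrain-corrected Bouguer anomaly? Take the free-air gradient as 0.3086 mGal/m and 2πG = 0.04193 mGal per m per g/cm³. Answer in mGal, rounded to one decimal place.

Drift-corrected reading = 982143.96 − (-0.314) = 982144.274 mGal
Free-air correction = 0.3086 × 3309.0 = 1021.16 mGal
Free-air anomaly = 982144.274 − 982986.98 + (1021.16) = 178.454 mGal
Bouguer slab correction = 0.04193 × 2.80 × 3309.0 = 388.49 mGal
Simple Bouguer anomaly = 178.454 − (388.49) = -210.036 mGal
Complete Bouguer anomaly = -210.036 + 1.64 = -208.396 mGal

-208.4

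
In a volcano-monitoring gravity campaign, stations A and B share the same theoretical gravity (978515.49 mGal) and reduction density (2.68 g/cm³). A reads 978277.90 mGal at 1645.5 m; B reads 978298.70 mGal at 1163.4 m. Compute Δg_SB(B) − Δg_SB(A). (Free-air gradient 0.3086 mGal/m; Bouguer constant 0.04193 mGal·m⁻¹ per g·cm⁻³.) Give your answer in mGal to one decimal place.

-73.8

Δg_SB(A) = 978277.90 − 978515.49 + 0.3086×1645.5 − 0.04193×2.68×1645.5 = 85.30 mGal
Δg_SB(B) = 978298.70 − 978515.49 + 0.3086×1163.4 − 0.04193×2.68×1163.4 = 11.50 mGal
Difference = 11.50 − (85.30) = -73.80 mGal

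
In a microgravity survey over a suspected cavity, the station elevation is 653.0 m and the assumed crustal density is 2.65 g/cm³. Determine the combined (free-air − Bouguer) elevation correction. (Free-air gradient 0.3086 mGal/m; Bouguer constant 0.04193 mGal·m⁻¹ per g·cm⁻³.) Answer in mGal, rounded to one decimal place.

129.0

Combined gradient = 0.3086 − 0.04193 × 2.65 = 0.1974855 mGal/m
Combined elevation correction = 0.1974855 × 653.0 = 129.0 mGal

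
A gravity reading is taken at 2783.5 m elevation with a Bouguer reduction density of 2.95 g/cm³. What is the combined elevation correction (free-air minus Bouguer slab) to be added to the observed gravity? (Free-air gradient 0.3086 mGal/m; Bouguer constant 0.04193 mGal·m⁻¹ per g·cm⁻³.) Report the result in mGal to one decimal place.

Combined gradient = 0.3086 − 0.04193 × 2.95 = 0.1849065 mGal/m
Combined elevation correction = 0.1849065 × 2783.5 = 514.7 mGal

514.7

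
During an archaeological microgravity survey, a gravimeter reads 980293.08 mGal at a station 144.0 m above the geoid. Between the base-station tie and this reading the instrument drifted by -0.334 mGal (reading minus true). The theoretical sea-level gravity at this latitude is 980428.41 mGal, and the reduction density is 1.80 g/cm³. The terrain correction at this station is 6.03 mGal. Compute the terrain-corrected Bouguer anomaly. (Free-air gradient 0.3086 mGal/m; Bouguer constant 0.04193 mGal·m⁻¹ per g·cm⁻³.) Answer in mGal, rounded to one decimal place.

-95.4

Drift-corrected reading = 980293.08 − (-0.334) = 980293.414 mGal
Free-air correction = 0.3086 × 144.0 = 44.44 mGal
Free-air anomaly = 980293.414 − 980428.41 + (44.44) = -90.556 mGal
Bouguer slab correction = 0.04193 × 1.80 × 144.0 = 10.87 mGal
Simple Bouguer anomaly = -90.556 − (10.87) = -101.426 mGal
Complete Bouguer anomaly = -101.426 + 6.03 = -95.396 mGal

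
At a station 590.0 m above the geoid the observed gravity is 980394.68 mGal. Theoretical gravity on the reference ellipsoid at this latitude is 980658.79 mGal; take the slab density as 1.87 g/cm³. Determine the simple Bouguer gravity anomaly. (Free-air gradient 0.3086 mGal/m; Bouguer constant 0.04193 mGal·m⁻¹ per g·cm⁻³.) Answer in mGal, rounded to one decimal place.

Free-air correction = 0.3086 × 590.0 = 182.07 mGal
Free-air anomaly = 980394.68 − 980658.79 + (182.07) = -82.04 mGal
Bouguer slab correction = 0.04193 × 1.87 × 590.0 = 46.26 mGal
Simple Bouguer anomaly = -82.04 − (46.26) = -128.30 mGal

-128.3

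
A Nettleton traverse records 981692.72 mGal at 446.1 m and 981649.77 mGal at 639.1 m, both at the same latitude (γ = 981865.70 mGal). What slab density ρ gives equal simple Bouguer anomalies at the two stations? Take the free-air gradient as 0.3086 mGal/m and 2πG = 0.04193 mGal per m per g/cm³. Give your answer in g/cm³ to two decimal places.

Δg_obs = 981649.77 − 981692.72 = -42.95 mGal over Δh = 639.1 − 446.1 = 193.0 m
Equal Bouguer anomalies ⇒ Δg_obs + (0.3086 − 0.04193ρ)·Δh = 0
0.3086 − 0.04193ρ = −Δg_obs/Δh = 0.22254
ρ = (0.3086 − 0.22254) / 0.04193 = 2.05 g/cm³

2.05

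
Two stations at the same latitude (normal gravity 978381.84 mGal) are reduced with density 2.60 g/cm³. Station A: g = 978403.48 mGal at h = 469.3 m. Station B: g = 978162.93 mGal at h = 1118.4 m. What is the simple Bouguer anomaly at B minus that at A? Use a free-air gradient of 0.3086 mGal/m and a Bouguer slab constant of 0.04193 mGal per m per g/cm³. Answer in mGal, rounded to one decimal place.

Δg_SB(A) = 978403.48 − 978381.84 + 0.3086×469.3 − 0.04193×2.60×469.3 = 115.30 mGal
Δg_SB(B) = 978162.93 − 978381.84 + 0.3086×1118.4 − 0.04193×2.60×1118.4 = 4.30 mGal
Difference = 4.30 − (115.30) = -111.00 mGal

-111.0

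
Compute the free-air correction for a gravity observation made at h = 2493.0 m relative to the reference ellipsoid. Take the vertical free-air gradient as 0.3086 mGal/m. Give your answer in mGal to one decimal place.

769.3

Free-air correction = 0.3086 × 2493.0 = 769.3 mGal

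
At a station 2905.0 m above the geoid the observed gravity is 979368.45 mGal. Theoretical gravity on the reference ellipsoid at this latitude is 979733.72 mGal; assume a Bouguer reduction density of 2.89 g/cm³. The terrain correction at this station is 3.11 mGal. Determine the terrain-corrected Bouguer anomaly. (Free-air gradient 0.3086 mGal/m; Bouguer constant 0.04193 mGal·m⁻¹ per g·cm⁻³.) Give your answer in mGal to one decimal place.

Free-air correction = 0.3086 × 2905.0 = 896.48 mGal
Free-air anomaly = 979368.45 − 979733.72 + (896.48) = 531.21 mGal
Bouguer slab correction = 0.04193 × 2.89 × 2905.0 = 352.02 mGal
Simple Bouguer anomaly = 531.21 − (352.02) = 179.19 mGal
Complete Bouguer anomaly = 179.19 + 3.11 = 182.30 mGal

182.3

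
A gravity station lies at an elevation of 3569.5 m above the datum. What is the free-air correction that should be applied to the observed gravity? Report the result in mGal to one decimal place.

1101.5

Free-air correction = 0.3086 × 3569.5 = 1101.5 mGal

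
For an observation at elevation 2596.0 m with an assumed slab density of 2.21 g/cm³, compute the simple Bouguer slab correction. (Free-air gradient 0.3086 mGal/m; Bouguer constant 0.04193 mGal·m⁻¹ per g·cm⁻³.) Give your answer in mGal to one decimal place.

Bouguer slab correction = 0.04193 × 2.21 × 2596.0 = 240.6 mGal

240.6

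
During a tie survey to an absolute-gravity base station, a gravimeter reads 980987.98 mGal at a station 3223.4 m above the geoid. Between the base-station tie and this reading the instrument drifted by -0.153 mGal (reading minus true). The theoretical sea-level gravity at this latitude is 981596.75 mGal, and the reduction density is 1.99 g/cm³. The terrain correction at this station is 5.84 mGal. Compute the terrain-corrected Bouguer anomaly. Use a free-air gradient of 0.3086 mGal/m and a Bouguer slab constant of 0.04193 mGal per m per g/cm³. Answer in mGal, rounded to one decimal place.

Drift-corrected reading = 980987.98 − (-0.153) = 980988.133 mGal
Free-air correction = 0.3086 × 3223.4 = 994.74 mGal
Free-air anomaly = 980988.133 − 981596.75 + (994.74) = 386.123 mGal
Bouguer slab correction = 0.04193 × 1.99 × 3223.4 = 268.96 mGal
Simple Bouguer anomaly = 386.123 − (268.96) = 117.163 mGal
Complete Bouguer anomaly = 117.163 + 5.84 = 123.003 mGal

123.0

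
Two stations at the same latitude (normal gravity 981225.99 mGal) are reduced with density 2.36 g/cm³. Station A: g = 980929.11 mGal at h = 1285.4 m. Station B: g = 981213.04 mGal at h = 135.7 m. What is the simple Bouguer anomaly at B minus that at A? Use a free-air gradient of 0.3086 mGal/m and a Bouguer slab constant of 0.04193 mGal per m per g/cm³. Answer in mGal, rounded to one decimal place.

Δg_SB(A) = 980929.11 − 981225.99 + 0.3086×1285.4 − 0.04193×2.36×1285.4 = -27.40 mGal
Δg_SB(B) = 981213.04 − 981225.99 + 0.3086×135.7 − 0.04193×2.36×135.7 = 15.50 mGal
Difference = 15.50 − (-27.40) = 42.90 mGal

42.9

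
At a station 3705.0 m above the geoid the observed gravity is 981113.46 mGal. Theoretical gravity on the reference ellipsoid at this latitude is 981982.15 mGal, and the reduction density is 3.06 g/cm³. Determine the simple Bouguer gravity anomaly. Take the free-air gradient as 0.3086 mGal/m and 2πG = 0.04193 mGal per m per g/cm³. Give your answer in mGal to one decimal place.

-200.7

Free-air correction = 0.3086 × 3705.0 = 1143.36 mGal
Free-air anomaly = 981113.46 − 981982.15 + (1143.36) = 274.67 mGal
Bouguer slab correction = 0.04193 × 3.06 × 3705.0 = 475.37 mGal
Simple Bouguer anomaly = 274.67 − (475.37) = -200.70 mGal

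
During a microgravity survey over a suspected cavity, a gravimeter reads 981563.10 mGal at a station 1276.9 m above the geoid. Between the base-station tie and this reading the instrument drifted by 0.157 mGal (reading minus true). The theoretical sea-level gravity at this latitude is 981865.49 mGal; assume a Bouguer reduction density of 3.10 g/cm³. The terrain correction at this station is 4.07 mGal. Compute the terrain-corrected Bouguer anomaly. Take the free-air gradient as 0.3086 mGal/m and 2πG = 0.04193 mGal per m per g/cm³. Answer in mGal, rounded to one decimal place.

-70.4

Drift-corrected reading = 981563.10 − (0.157) = 981562.943 mGal
Free-air correction = 0.3086 × 1276.9 = 394.05 mGal
Free-air anomaly = 981562.943 − 981865.49 + (394.05) = 91.503 mGal
Bouguer slab correction = 0.04193 × 3.10 × 1276.9 = 165.98 mGal
Simple Bouguer anomaly = 91.503 − (165.98) = -74.477 mGal
Complete Bouguer anomaly = -74.477 + 4.07 = -70.407 mGal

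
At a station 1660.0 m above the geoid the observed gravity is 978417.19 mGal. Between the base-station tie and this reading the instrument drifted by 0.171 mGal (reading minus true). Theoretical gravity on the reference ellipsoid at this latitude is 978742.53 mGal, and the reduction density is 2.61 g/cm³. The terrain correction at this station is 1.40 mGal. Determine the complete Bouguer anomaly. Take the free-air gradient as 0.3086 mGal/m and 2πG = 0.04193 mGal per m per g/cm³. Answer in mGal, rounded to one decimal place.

Drift-corrected reading = 978417.19 − (0.171) = 978417.019 mGal
Free-air correction = 0.3086 × 1660.0 = 512.28 mGal
Free-air anomaly = 978417.019 − 978742.53 + (512.28) = 186.769 mGal
Bouguer slab correction = 0.04193 × 2.61 × 1660.0 = 181.67 mGal
Simple Bouguer anomaly = 186.769 − (181.67) = 5.099 mGal
Complete Bouguer anomaly = 5.099 + 1.40 = 6.499 mGal

6.5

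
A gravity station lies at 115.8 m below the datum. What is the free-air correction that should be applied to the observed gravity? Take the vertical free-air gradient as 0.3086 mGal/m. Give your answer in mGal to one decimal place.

-35.7

Free-air correction = 0.3086 × -115.8 = -35.7 mGal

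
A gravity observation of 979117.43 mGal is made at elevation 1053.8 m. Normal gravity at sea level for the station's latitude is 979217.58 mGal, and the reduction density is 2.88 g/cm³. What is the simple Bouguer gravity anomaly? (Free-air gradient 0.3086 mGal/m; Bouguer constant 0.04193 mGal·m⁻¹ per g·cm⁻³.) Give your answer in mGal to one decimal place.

97.8

Free-air correction = 0.3086 × 1053.8 = 325.20 mGal
Free-air anomaly = 979117.43 − 979217.58 + (325.20) = 225.05 mGal
Bouguer slab correction = 0.04193 × 2.88 × 1053.8 = 127.26 mGal
Simple Bouguer anomaly = 225.05 − (127.26) = 97.79 mGal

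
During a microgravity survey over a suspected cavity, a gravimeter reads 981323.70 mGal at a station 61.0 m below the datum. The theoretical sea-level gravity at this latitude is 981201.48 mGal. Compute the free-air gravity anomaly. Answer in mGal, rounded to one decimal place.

Free-air correction = 0.3086 × -61.0 = -18.82 mGal
Free-air anomaly = 981323.70 − 981201.48 + (-18.82) = 103.40 mGal

103.4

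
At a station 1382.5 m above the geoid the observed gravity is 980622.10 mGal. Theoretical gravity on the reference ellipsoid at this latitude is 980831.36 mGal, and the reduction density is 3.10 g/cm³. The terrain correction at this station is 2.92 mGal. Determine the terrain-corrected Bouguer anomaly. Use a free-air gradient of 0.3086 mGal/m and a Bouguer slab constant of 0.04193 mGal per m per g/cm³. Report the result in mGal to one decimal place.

40.6

Free-air correction = 0.3086 × 1382.5 = 426.64 mGal
Free-air anomaly = 980622.10 − 980831.36 + (426.64) = 217.38 mGal
Bouguer slab correction = 0.04193 × 3.10 × 1382.5 = 179.70 mGal
Simple Bouguer anomaly = 217.38 − (179.70) = 37.68 mGal
Complete Bouguer anomaly = 37.68 + 2.92 = 40.60 mGal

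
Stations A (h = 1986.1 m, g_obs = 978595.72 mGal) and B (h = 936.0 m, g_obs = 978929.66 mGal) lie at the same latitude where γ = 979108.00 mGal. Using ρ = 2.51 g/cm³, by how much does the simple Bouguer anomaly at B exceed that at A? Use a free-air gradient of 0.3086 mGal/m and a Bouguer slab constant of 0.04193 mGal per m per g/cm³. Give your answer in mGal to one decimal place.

Δg_SB(A) = 978595.72 − 979108.00 + 0.3086×1986.1 − 0.04193×2.51×1986.1 = -108.40 mGal
Δg_SB(B) = 978929.66 − 979108.00 + 0.3086×936.0 − 0.04193×2.51×936.0 = 12.00 mGal
Difference = 12.00 − (-108.40) = 120.40 mGal

120.4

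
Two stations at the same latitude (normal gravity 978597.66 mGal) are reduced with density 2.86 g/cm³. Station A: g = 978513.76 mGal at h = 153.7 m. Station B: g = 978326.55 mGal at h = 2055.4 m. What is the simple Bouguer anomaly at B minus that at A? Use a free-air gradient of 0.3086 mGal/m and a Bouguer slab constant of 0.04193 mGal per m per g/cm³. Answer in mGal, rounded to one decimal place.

171.6

Δg_SB(A) = 978513.76 − 978597.66 + 0.3086×153.7 − 0.04193×2.86×153.7 = -54.90 mGal
Δg_SB(B) = 978326.55 − 978597.66 + 0.3086×2055.4 − 0.04193×2.86×2055.4 = 116.70 mGal
Difference = 116.70 − (-54.90) = 171.60 mGal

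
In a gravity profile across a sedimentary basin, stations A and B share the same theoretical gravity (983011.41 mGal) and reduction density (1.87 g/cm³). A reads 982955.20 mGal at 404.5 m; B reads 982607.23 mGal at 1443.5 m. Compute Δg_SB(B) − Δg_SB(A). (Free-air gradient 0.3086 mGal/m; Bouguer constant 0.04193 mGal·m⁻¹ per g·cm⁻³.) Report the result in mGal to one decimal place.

-108.8

Δg_SB(A) = 982955.20 − 983011.41 + 0.3086×404.5 − 0.04193×1.87×404.5 = 36.90 mGal
Δg_SB(B) = 982607.23 − 983011.41 + 0.3086×1443.5 − 0.04193×1.87×1443.5 = -71.90 mGal
Difference = -71.90 − (36.90) = -108.80 mGal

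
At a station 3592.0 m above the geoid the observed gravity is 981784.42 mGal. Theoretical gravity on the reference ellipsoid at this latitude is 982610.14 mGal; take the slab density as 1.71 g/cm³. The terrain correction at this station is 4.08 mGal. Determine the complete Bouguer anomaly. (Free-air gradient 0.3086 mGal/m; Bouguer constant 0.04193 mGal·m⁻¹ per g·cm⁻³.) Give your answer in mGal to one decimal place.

Free-air correction = 0.3086 × 3592.0 = 1108.49 mGal
Free-air anomaly = 981784.42 − 982610.14 + (1108.49) = 282.77 mGal
Bouguer slab correction = 0.04193 × 1.71 × 3592.0 = 257.55 mGal
Simple Bouguer anomaly = 282.77 − (257.55) = 25.22 mGal
Complete Bouguer anomaly = 25.22 + 4.08 = 29.30 mGal

29.3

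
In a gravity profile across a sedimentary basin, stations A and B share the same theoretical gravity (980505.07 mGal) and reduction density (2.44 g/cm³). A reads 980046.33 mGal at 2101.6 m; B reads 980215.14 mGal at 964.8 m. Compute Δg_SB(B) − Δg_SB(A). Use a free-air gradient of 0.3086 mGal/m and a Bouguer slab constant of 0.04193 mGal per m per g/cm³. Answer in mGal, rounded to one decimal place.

Δg_SB(A) = 980046.33 − 980505.07 + 0.3086×2101.6 − 0.04193×2.44×2101.6 = -25.20 mGal
Δg_SB(B) = 980215.14 − 980505.07 + 0.3086×964.8 − 0.04193×2.44×964.8 = -90.90 mGal
Difference = -90.90 − (-25.20) = -65.70 mGal

-65.7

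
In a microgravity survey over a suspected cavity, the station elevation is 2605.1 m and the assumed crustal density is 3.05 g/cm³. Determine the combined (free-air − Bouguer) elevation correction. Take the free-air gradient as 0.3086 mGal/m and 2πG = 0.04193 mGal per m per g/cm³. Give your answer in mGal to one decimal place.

Combined gradient = 0.3086 − 0.04193 × 3.05 = 0.1807135 mGal/m
Combined elevation correction = 0.1807135 × 2605.1 = 470.8 mGal

470.8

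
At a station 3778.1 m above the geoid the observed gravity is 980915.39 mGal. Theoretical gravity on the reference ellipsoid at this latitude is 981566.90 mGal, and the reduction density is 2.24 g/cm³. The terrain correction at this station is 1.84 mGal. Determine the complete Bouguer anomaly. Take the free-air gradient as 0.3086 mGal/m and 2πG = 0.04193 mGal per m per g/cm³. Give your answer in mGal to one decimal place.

Free-air correction = 0.3086 × 3778.1 = 1165.92 mGal
Free-air anomaly = 980915.39 − 981566.90 + (1165.92) = 514.41 mGal
Bouguer slab correction = 0.04193 × 2.24 × 3778.1 = 354.85 mGal
Simple Bouguer anomaly = 514.41 − (354.85) = 159.56 mGal
Complete Bouguer anomaly = 159.56 + 1.84 = 161.40 mGal

161.4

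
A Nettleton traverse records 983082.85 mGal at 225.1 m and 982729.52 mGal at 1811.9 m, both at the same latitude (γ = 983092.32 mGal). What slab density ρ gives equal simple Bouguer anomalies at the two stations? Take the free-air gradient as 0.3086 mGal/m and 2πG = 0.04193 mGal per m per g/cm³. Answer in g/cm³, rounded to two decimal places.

Δg_obs = 982729.52 − 983082.85 = -353.33 mGal over Δh = 1811.9 − 225.1 = 1586.8 m
Equal Bouguer anomalies ⇒ Δg_obs + (0.3086 − 0.04193ρ)·Δh = 0
0.3086 − 0.04193ρ = −Δg_obs/Δh = 0.22267
ρ = (0.3086 − 0.22267) / 0.04193 = 2.05 g/cm³

2.05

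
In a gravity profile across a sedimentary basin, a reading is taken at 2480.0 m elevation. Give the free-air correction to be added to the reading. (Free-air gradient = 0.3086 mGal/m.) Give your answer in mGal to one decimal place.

Free-air correction = 0.3086 × 2480.0 = 765.3 mGal

765.3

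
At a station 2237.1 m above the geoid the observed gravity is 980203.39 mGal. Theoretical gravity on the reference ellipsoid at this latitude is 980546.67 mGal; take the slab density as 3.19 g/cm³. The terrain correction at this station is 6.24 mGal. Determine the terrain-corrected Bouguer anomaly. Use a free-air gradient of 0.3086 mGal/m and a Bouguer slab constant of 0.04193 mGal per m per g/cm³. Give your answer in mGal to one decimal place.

54.1

Free-air correction = 0.3086 × 2237.1 = 690.37 mGal
Free-air anomaly = 980203.39 − 980546.67 + (690.37) = 347.09 mGal
Bouguer slab correction = 0.04193 × 3.19 × 2237.1 = 299.23 mGal
Simple Bouguer anomaly = 347.09 − (299.23) = 47.86 mGal
Complete Bouguer anomaly = 47.86 + 6.24 = 54.10 mGal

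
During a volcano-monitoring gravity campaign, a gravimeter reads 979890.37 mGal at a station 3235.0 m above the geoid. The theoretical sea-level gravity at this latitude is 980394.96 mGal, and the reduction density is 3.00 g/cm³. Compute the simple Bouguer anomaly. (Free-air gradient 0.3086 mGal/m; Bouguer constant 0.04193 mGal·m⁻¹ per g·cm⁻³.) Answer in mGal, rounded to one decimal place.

Free-air correction = 0.3086 × 3235.0 = 998.32 mGal
Free-air anomaly = 979890.37 − 980394.96 + (998.32) = 493.73 mGal
Bouguer slab correction = 0.04193 × 3.00 × 3235.0 = 406.93 mGal
Simple Bouguer anomaly = 493.73 − (406.93) = 86.80 mGal

86.8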